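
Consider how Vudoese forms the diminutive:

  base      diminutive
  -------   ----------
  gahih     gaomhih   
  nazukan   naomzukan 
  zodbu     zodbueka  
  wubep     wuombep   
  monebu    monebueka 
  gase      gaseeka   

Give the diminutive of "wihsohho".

wihsohhoeka

"wihsohho" ends in a vowel. The stems ending in a vowel (zodbu → zodbueka, monebu → monebueka, gase → gaseeka) add -eka.
The other pattern: stems ending in a consonant insert -om- after the first vowel.
So wihsohho → wihsohhoeka.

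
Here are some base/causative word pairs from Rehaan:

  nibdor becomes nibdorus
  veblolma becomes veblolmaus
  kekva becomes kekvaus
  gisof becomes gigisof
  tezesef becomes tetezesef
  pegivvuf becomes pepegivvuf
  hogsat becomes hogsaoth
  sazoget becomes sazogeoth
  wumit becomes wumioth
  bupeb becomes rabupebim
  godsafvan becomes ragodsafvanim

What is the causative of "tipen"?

ratipenim

nibdor and gisof both have last vowel 'o' yet inflect differently (nibdorus, gigisof), so the last vowel is not what conditions the rule; the final letter is.
"tipen" ends in -n. The one such stem in the data (godsafvan → ragodsafvanim) adds ra- … -im around the stem, so the same rule applies.
The other patterns: stems ending in -a or -r add -us; stems ending in -f repeat the first consonant+vowel as a prefix; stems ending in -t drop the final letter and add -oth.
So tipen → ratipenim.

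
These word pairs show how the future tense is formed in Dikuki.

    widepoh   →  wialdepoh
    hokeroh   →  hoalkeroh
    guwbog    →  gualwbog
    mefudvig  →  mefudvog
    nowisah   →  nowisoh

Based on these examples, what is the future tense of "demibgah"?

demibgoh

guwbog and mefudvig both end in -g yet inflect differently (gualwbog, mefudvog), so the final letter is not what conditions the rule; the last vowel is.
"demibgah" has last vowel 'a'. The one such stem in the data (nowisah → nowisoh) changes the last vowel to 'o' (as does mefudvig), so the same rule applies.
So demibgah → demibgoh.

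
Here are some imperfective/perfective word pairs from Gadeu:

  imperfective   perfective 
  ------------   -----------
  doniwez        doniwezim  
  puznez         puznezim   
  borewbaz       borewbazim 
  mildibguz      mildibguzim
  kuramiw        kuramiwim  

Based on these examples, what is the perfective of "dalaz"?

Every pair shown (doniwez → doniwezim, puznez → puznezim, borewbaz → borewbazim, …) follows the same rule: add -im.
So dalaz → dalazim.

dalazim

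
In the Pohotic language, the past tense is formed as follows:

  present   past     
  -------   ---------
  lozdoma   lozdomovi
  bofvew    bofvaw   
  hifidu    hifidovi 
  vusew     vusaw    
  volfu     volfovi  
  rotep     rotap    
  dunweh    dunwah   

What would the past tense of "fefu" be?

fefovi

vusew and volfu both begin with v- yet inflect differently (vusaw, volfovi), so the first letter is not what conditions the rule; whether the stem ends in a vowel or a consonant is.
"fefu" ends in a vowel. The stems ending in a vowel (volfu → volfovi, hifidu → hifidovi, lozdoma → lozdomovi) drop the final letter and add -ovi.
So fefu → fefovi.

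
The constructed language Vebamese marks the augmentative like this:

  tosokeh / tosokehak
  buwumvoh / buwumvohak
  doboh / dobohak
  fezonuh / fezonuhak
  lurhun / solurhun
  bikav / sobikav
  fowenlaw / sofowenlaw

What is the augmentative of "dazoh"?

fezonuh and lurhun both have last vowel 'u' yet inflect differently (fezonuhak, solurhun), so the last vowel is not what conditions the rule; the final letter is.
"dazoh" ends in -h. The stems ending in -h (tosokeh → tosokehak, buwumvoh → buwumvohak, doboh → dobohak) add -ak.
The other pattern: stems ending in -n, -v or -w add the prefix so-.
So dazoh → dazohak.

dazohak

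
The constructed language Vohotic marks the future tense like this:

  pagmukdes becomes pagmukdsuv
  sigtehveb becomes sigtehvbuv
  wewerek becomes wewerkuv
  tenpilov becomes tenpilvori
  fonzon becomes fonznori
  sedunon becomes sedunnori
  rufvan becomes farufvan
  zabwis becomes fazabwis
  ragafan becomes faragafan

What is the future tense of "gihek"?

"gihek" has last vowel 'e'. The stems whose last vowel is 'e' (pagmukdes → pagmukdsuv, sigtehveb → sigtehvbuv, wewerek → wewerkuv) delete the last vowel and add -uv.
So gihek → gihkuv.

gihkuv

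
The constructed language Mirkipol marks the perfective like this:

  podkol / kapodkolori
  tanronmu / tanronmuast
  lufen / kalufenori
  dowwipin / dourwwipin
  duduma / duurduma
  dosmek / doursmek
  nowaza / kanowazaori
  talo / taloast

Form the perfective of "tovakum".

tovakumast

duduma and nowaza both end in -a yet inflect differently (duurduma, kanowazaori), so the final letter is not what conditions the rule; the first letter is.
"tovakum" begins with t-. The stems beginning with t- (tanronmu → tanronmuast, talo → taloast) add -ast.
The other patterns: stems beginning with d- insert -ur- after the first vowel; stems beginning with l-, n- or p- add ka- … -ori around the stem.
So tovakum → tovakumast.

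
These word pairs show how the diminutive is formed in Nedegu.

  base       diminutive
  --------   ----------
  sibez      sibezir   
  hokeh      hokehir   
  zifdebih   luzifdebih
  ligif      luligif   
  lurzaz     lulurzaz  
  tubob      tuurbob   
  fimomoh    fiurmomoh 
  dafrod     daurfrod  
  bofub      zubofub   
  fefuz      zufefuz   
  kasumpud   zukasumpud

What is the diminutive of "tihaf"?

lutihaf

hokeh and zifdebih both end in -h yet inflect differently (hokehir, luzifdebih), so the final letter is not what conditions the rule; the last vowel is.
"tihaf" has last vowel 'a'. The one such stem in the data (lurzaz → lulurzaz) adds the prefix lu-, so the same rule applies.
So tihaf → lutihaf.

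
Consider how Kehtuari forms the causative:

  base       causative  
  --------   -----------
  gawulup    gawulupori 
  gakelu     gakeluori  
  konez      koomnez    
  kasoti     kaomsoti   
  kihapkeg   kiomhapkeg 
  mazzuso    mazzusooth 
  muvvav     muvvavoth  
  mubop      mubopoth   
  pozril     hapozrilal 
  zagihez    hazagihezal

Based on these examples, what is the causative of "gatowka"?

gatowkaori

gawulup and mubop both end in -p yet inflect differently (gawulupori, mubopoth), so the final letter is not what conditions the rule; the first letter is.
"gatowka" begins with g-. The stems beginning with g- (gawulup → gawulupori, gakelu → gakeluori) add -ori.
The other patterns: stems beginning with k- insert -om- after the first vowel; stems beginning with m- add -oth; stems beginning with p- or z- add ha- … -al around the stem.
So gatowka → gatowkaori.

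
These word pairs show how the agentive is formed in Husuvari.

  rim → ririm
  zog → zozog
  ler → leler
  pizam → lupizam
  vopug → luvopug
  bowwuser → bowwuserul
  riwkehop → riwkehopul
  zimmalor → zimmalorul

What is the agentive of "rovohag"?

rovohagul

rim and pizam both end in -m yet inflect differently (ririm, lupizam), so the final letter is not what conditions the rule; the number of vowels is.
"rovohag" has 3 vowels. The stems with 3 vowels (bowwuser → bowwuserul, riwkehop → riwkehopul, zimmalor → zimmalorul) add -ul.
So rovohag → rovohagul.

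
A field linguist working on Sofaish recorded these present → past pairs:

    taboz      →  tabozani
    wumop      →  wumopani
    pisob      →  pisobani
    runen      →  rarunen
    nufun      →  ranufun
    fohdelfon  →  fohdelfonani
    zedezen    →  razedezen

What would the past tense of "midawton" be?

midawtonani

fohdelfon and runen both end in -n yet inflect differently (fohdelfonani, rarunen), so the final letter is not what conditions the rule; the last vowel is.
"midawton" has last vowel 'o'. The stems whose last vowel is 'o' (pisob → pisobani, wumop → wumopani, fohdelfon → fohdelfonani) add -ani.
The other pattern: stems whose last vowel is 'e' or 'u' add the prefix ra-.
So midawton → midawtonani.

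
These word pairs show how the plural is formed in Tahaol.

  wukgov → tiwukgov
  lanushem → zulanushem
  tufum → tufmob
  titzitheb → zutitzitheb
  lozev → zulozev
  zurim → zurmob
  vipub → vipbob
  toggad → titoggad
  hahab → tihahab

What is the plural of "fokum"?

lozev and wukgov both end in -v yet inflect differently (zulozev, tiwukgov), so the final letter is not what conditions the rule; the last vowel is.
"fokum" has last vowel 'u'. The stems whose last vowel is 'u' (tufum → tufmob, vipub → vipbob) delete the last vowel and add -ob.
The other patterns: stems whose last vowel is 'e' add the prefix zu-; stems whose last vowel is 'a' or 'o' add the prefix ti-.
So fokum → fokmob.

fokmob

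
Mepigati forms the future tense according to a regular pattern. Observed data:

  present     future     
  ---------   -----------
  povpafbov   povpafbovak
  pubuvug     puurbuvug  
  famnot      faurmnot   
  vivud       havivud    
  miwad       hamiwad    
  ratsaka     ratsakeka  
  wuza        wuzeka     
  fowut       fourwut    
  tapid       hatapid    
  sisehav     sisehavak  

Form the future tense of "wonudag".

"wonudag" ends in -g. The one such stem in the data (pubuvug → puurbuvug) inserts -ur- after the first vowel (as do fowut, famnot), so the same rule applies.
So wonudag → wournudag.

wournudag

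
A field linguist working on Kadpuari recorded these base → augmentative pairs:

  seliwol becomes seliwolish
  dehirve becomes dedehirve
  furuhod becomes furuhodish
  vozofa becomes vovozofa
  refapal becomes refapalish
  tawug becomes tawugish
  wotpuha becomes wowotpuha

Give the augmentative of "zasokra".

zazasokra

wotpuha and refapal both have last vowel 'a' yet inflect differently (wowotpuha, refapalish), so the last vowel is not what conditions the rule; whether the stem ends in a vowel or a consonant is.
"zasokra" ends in a vowel. The stems ending in a vowel (wotpuha → wowotpuha, vozofa → vovozofa, dehirve → dedehirve) repeat the first consonant+vowel as a prefix.
The other pattern: stems ending in a consonant add -ish.
So zasokra → zazasokra.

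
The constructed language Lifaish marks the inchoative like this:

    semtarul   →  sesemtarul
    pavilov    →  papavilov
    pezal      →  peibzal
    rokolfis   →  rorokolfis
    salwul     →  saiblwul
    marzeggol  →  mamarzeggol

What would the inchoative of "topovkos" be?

pezal and semtarul both end in -l yet inflect differently (peibzal, sesemtarul), so the final letter is not what conditions the rule; the number of vowels is.
"topovkos" has 3 vowels. The stems with 3 vowels (semtarul → sesemtarul, marzeggol → mamarzeggol, rokolfis → rorokolfis) repeat the first consonant+vowel as a prefix.
The other pattern: stems with 2 vowels insert -ib- after the first vowel.
So topovkos → totopovkos.

totopovkos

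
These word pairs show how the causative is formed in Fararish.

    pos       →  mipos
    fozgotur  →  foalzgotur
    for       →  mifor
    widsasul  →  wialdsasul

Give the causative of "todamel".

for and fozgotur both end in -r yet inflect differently (mifor, foalzgotur), so the final letter is not what conditions the rule; the number of vowels is.
"todamel" has 3 vowels. The stems with 3 vowels (widsasul → wialdsasul, fozgotur → foalzgotur) insert -al- after the first vowel.
The other pattern: stems with 1 vowel add the prefix mi-.
So todamel → toaldamel.

toaldamel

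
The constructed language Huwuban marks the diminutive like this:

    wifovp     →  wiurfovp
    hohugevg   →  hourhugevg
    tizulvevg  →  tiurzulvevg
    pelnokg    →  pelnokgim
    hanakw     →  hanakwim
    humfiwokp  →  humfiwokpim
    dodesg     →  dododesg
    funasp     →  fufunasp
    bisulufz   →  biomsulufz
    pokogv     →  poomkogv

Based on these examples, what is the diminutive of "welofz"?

weomlofz

hohugevg and pelnokg both end in -g yet inflect differently (hourhugevg, pelnokgim), so the final letter is not what conditions the rule; the second-to-last letter is.
"welofz" has second-to-last letter 'f'. The one such stem in the data (bisulufz → biomsulufz) inserts -om- after the first vowel (as does pokogv), so the same rule applies.
The other patterns: stems whose second-to-last letter is 'v' insert -ur- after the first vowel; stems whose second-to-last letter is 'k' add -im; stems whose second-to-last letter is 's' repeat the first consonant+vowel as a prefix.
So welofz → weomlofz.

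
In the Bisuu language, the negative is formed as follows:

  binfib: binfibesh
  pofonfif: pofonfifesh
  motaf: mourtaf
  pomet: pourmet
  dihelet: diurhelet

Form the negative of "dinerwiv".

dinerwivesh

pofonfif and motaf both end in -f yet inflect differently (pofonfifesh, mourtaf), so the final letter is not what conditions the rule; the last vowel is.
"dinerwiv" has last vowel 'i'. The stems whose last vowel is 'i' (binfib → binfibesh, pofonfif → pofonfifesh) add -esh.
The other pattern: stems whose last vowel is 'a' or 'e' insert -ur- after the first vowel.
So dinerwiv → dinerwivesh.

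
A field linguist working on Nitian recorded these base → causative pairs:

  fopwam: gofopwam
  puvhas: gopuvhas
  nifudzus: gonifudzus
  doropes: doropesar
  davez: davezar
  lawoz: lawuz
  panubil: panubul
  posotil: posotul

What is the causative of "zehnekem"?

puvhas and doropes both end in -s yet inflect differently (gopuvhas, doropesar), so the final letter is not what conditions the rule; the last vowel is.
"zehnekem" has last vowel 'e'. The stems whose last vowel is 'e' (doropes → doropesar, davez → davezar) add -ar.
The other patterns: stems whose last vowel is 'a' or 'u' add the prefix go-; stems whose last vowel is 'i' or 'o' change the last vowel to 'u'.
So zehnekem → zehnekemar.

zehnekemar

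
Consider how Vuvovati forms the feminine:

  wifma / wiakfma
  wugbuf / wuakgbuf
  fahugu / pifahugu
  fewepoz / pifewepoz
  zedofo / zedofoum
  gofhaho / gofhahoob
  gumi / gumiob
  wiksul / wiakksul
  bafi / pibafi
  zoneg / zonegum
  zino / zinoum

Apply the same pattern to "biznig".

gofhaho and zino both end in -o yet inflect differently (gofhahoob, zinoum), so the final letter is not what conditions the rule; the first letter is.
"biznig" begins with b-. The one such stem in the data (bafi → pibafi) adds the prefix pi-, so the same rule applies.
So biznig → pibiznig.

pibiznig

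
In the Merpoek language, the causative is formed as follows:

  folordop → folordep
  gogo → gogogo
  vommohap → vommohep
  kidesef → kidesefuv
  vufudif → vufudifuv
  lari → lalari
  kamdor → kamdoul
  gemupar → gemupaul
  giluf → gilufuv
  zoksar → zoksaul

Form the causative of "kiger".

vommohap and zoksar both have last vowel 'a' yet inflect differently (vommohep, zoksaul), so the last vowel is not what conditions the rule; the final letter is.
"kiger" ends in -r. The stems ending in -r (zoksar → zoksaul, kamdor → kamdoul, gemupar → gemupaul) drop the final letter and add -ul.
So kiger → kigeul.

kigeul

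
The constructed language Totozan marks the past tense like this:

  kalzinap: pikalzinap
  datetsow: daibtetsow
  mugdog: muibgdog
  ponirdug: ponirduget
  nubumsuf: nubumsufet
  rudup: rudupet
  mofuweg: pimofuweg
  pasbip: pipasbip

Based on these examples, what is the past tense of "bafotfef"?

pibafotfef

"bafotfef" has last vowel 'e'. The one such stem in the data (mofuweg → pimofuweg) adds the prefix pi-, so the same rule applies.
So bafotfef → pibafotfef.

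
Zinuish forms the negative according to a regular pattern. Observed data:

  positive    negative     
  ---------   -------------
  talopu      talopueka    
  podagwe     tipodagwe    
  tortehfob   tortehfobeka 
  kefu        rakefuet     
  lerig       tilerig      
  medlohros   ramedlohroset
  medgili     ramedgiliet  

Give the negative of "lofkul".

"lofkul" begins with l-. The one such stem in the data (lerig → tilerig) adds the prefix ti-, so the same rule applies.
So lofkul → tilofkul.

tilofkul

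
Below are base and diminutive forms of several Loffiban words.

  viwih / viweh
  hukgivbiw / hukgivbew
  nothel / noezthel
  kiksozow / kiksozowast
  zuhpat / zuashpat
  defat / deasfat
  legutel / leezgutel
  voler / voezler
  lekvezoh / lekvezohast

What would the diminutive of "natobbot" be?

"natobbot" has last vowel 'o'. The stems whose last vowel is 'o' (kiksozow → kiksozowast, lekvezoh → lekvezohast) add -ast.
The other patterns: stems whose last vowel is 'i' change the last vowel to 'e'; stems whose last vowel is 'a' insert -as- after the first vowel; stems whose last vowel is 'e' insert -ez- after the first vowel.
So natobbot → natobbotast.

natobbotast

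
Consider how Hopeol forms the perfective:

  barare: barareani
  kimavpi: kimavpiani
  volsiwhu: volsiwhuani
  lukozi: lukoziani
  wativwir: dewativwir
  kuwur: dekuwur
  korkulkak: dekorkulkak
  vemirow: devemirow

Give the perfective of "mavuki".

"mavuki" ends in a vowel. The stems ending in a vowel (barare → barareani, kimavpi → kimavpiani, volsiwhu → volsiwhuani) add -ani.
So mavuki → mavukiani.

mavukiani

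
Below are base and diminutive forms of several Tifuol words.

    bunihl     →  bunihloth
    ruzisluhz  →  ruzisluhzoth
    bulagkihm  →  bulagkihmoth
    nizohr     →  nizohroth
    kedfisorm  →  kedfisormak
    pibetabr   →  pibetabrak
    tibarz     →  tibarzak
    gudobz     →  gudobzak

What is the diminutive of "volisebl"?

bulagkihm and kedfisorm both end in -m yet inflect differently (bulagkihmoth, kedfisormak), so the final letter is not what conditions the rule; the second-to-last letter is.
"volisebl" has second-to-last letter 'b'. The stems whose second-to-last letter is 'b' (pibetabr → pibetabrak, gudobz → gudobzak) add -ak.
So volisebl → voliseblak.

voliseblak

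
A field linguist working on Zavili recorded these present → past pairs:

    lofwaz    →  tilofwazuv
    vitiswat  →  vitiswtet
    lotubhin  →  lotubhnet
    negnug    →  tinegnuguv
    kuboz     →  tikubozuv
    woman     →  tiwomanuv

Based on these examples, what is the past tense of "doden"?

woman and lotubhin both end in -n yet inflect differently (tiwomanuv, lotubhnet), so the final letter is not what conditions the rule; the number of vowels is.
"doden" has 2 vowels. The stems with 2 vowels (kuboz → tikubozuv, negnug → tinegnuguv, woman → tiwomanuv) add ti- … -uv around the stem.
So doden → tidodenuv.

tidodenuv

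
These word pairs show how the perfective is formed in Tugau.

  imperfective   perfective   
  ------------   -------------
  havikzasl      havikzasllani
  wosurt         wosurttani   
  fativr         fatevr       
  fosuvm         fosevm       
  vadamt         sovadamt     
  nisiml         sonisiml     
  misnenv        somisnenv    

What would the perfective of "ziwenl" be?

soziwenl

wosurt and vadamt both end in -t yet inflect differently (wosurttani, sovadamt), so the final letter is not what conditions the rule; the second-to-last letter is.
"ziwenl" has second-to-last letter 'n'. The one such stem in the data (misnenv → somisnenv) adds the prefix so-, so the same rule applies.
The other patterns: stems whose second-to-last letter is 'r' or 's' double the final consonant and add -ani; stems whose second-to-last letter is 'v' change the last vowel to 'e'.
So ziwenl → soziwenl.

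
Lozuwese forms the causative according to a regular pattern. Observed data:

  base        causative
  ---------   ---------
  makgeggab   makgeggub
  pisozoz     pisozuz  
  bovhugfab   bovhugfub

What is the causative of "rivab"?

rivub

Every pair shown (makgeggab → makgeggub, pisozoz → pisozuz, bovhugfab → bovhugfub) follows the same rule: change the last vowel to 'u'.
So rivab → rivub.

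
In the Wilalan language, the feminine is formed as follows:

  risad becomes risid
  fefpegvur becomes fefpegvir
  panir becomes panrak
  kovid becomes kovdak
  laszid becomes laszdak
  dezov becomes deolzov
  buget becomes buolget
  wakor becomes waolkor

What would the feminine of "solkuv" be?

solkiv

fefpegvur and panir both end in -r yet inflect differently (fefpegvir, panrak), so the final letter is not what conditions the rule; the last vowel is.
"solkuv" has last vowel 'u'. The one such stem in the data (fefpegvur → fefpegvir) changes the last vowel to 'i' (as does risad), so the same rule applies.
The other patterns: stems whose last vowel is 'i' delete the last vowel and add -ak; stems whose last vowel is 'e' or 'o' insert -ol- after the first vowel.
So solkuv → solkiv.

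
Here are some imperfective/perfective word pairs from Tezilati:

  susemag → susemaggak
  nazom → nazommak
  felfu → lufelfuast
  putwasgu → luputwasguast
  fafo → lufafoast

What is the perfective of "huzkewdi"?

luhuzkewdiast

nazom and fafo both have last vowel 'o' yet inflect differently (nazommak, lufafoast), so the last vowel is not what conditions the rule; whether the stem ends in a vowel or a consonant is.
"huzkewdi" ends in a vowel. The stems ending in a vowel (felfu → lufelfuast, putwasgu → luputwasguast, fafo → lufafoast) add lu- … -ast around the stem.
So huzkewdi → luhuzkewdiast.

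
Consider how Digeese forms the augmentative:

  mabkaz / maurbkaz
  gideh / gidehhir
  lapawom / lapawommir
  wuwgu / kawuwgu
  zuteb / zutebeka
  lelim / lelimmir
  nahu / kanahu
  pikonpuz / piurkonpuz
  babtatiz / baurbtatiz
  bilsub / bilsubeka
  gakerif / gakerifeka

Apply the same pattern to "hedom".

hedommir

babtatiz and gakerif both have last vowel 'i' yet inflect differently (baurbtatiz, gakerifeka), so the last vowel is not what conditions the rule; the final letter is.
"hedom" ends in -m. The stems ending in -m (lapawom → lapawommir, lelim → lelimmir) double the final consonant and add -ir.
The other patterns: stems ending in -z insert -ur- after the first vowel; stems ending in -b or -f add -eka; stems ending in -u add the prefix ka-.
So hedom → hedommir.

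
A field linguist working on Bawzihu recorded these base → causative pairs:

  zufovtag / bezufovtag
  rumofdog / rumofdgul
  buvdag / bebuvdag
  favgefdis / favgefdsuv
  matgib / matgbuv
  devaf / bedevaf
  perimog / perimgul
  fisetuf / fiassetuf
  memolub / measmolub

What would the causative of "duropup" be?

duasropup

buvdag and perimog both end in -g yet inflect differently (bebuvdag, perimgul), so the final letter is not what conditions the rule; the last vowel is.
"duropup" has last vowel 'u'. The stems whose last vowel is 'u' (memolub → measmolub, fisetuf → fiassetuf) insert -as- after the first vowel.
So duropup → duasropup.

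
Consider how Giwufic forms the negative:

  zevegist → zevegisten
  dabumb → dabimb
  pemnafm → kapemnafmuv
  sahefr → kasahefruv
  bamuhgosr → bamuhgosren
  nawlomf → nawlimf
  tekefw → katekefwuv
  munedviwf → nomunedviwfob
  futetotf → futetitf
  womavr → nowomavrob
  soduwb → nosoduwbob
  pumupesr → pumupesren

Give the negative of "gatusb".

gatusben

"gatusb" has second-to-last letter 's'. The stems whose second-to-last letter is 's' (zevegist → zevegisten, bamuhgosr → bamuhgosren, pumupesr → pumupesren) add -en.
So gatusb → gatusben.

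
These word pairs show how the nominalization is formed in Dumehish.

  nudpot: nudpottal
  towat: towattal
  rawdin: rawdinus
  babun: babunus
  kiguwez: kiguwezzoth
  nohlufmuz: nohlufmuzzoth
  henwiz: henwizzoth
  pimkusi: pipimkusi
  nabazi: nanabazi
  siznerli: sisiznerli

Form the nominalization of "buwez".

buwezzoth

babun and nohlufmuz both have last vowel 'u' yet inflect differently (babunus, nohlufmuzzoth), so the last vowel is not what conditions the rule; the final letter is.
"buwez" ends in -z. The stems ending in -z (kiguwez → kiguwezzoth, nohlufmuz → nohlufmuzzoth, henwiz → henwizzoth) double the final consonant and add -oth.
The other patterns: stems ending in -t double the final consonant and add -al; stems ending in -n add -us; stems ending in -i repeat the first consonant+vowel as a prefix.
So buwez → buwezzoth.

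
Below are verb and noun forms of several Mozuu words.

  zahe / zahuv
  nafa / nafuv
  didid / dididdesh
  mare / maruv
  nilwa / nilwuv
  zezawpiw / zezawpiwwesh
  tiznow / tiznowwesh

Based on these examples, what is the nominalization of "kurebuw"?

kurebuwwesh

zezawpiw and zahe both begin with z- yet inflect differently (zezawpiwwesh, zahuv), so the first letter is not what conditions the rule; whether the stem ends in a vowel or a consonant is.
"kurebuw" ends in a consonant. The stems ending in a consonant (zezawpiw → zezawpiwwesh, tiznow → tiznowwesh, didid → dididdesh) double the final consonant and add -esh.
So kurebuw → kurebuwwesh.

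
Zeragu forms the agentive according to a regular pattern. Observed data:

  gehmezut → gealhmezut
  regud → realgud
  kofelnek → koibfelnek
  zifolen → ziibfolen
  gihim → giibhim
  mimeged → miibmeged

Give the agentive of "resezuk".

realsezuk

"resezuk" has last vowel 'u'. The stems whose last vowel is 'u' (gehmezut → gealhmezut, regud → realgud) insert -al- after the first vowel.
So resezuk → realsezuk.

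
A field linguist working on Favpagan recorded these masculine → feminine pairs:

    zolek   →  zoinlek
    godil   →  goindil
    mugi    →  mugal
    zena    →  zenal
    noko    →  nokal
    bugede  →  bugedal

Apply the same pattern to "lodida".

lodidal

godil and mugi both have last vowel 'i' yet inflect differently (goindil, mugal), so the last vowel is not what conditions the rule; whether the stem ends in a vowel or a consonant is.
"lodida" ends in a vowel. The stems ending in a vowel (mugi → mugal, zena → zenal, noko → nokal) drop the final letter and add -al.
So lodida → lodidal.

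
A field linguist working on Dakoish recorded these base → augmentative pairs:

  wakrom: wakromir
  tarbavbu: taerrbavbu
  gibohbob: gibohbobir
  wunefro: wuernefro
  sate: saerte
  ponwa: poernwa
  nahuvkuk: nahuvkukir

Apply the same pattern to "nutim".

nutimir

nahuvkuk and tarbavbu both have last vowel 'u' yet inflect differently (nahuvkukir, taerrbavbu), so the last vowel is not what conditions the rule; whether the stem ends in a vowel or a consonant is.
"nutim" ends in a consonant. The stems ending in a consonant (nahuvkuk → nahuvkukir, gibohbob → gibohbobir, wakrom → wakromir) add -ir.
The other pattern: stems ending in a vowel insert -er- after the first vowel.
So nutim → nutimir.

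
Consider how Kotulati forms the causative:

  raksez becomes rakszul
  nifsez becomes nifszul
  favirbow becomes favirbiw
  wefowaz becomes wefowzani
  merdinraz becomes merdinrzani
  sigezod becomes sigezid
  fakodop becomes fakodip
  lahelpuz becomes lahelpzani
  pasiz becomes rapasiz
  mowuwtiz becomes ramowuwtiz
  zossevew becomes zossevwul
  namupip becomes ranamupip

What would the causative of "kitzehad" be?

"kitzehad" has last vowel 'a'. The stems whose last vowel is 'a' (wefowaz → wefowzani, merdinraz → merdinrzani) delete the last vowel and add -ani.
So kitzehad → kitzehdani.

kitzehdani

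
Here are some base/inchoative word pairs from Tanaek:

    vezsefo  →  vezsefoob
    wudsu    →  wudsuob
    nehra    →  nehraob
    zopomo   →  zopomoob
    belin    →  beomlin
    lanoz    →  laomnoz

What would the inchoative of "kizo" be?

kizoob

vezsefo and lanoz both have last vowel 'o' yet inflect differently (vezsefoob, laomnoz), so the last vowel is not what conditions the rule; whether the stem ends in a vowel or a consonant is.
"kizo" ends in a vowel. The stems ending in a vowel (vezsefo → vezsefoob, wudsu → wudsuob, nehra → nehraob) add -ob.
The other pattern: stems ending in a consonant insert -om- after the first vowel.
So kizo → kizoob.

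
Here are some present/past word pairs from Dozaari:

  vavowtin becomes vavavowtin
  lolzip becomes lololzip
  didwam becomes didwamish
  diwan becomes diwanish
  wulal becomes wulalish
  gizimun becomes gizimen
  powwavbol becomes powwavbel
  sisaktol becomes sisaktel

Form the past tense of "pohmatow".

pohmatew

vavowtin and diwan both end in -n yet inflect differently (vavavowtin, diwanish), so the final letter is not what conditions the rule; the last vowel is.
"pohmatow" has last vowel 'o'. The stems whose last vowel is 'o' (powwavbol → powwavbel, sisaktol → sisaktel) change the last vowel to 'e'.
So pohmatow → pohmatew.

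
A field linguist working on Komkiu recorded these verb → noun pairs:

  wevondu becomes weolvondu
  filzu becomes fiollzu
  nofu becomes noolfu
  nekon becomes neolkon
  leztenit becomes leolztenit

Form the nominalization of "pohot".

poolhot

Every pair shown (wevondu → weolvondu, filzu → fiollzu, nofu → noolfu, …) follows the same rule: insert -ol- after the first vowel.
So pohot → poolhot.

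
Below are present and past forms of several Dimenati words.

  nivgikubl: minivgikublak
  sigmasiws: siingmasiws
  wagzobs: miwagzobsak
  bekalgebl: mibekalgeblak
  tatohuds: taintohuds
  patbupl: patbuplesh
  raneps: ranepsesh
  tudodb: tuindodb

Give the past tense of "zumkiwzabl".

mizumkiwzablak

patbupl and nivgikubl both end in -l yet inflect differently (patbuplesh, minivgikublak), so the final letter is not what conditions the rule; the second-to-last letter is.
"zumkiwzabl" has second-to-last letter 'b'. The stems whose second-to-last letter is 'b' (nivgikubl → minivgikublak, bekalgebl → mibekalgeblak, wagzobs → miwagzobsak) add mi- … -ak around the stem.
So zumkiwzabl → mizumkiwzablak.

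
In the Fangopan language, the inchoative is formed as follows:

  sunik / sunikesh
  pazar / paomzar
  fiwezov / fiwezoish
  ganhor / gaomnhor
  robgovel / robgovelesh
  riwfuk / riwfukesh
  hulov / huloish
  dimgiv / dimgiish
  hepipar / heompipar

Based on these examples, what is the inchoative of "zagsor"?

zaomgsor

fiwezov and ganhor both have last vowel 'o' yet inflect differently (fiwezoish, gaomnhor), so the last vowel is not what conditions the rule; the final letter is.
"zagsor" ends in -r. The stems ending in -r (hepipar → heompipar, ganhor → gaomnhor, pazar → paomzar) insert -om- after the first vowel.
So zagsor → zaomgsor.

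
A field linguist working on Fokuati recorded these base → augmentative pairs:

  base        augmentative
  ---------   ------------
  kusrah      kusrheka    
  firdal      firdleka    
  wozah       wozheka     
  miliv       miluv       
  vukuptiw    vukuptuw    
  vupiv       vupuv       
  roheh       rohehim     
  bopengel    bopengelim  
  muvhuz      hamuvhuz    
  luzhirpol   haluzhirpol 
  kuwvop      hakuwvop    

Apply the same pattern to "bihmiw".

bihmuw

kusrah and roheh both end in -h yet inflect differently (kusrheka, rohehim), so the final letter is not what conditions the rule; the last vowel is.
"bihmiw" has last vowel 'i'. The stems whose last vowel is 'i' (miliv → miluv, vukuptiw → vukuptuw, vupiv → vupuv) change the last vowel to 'u'.
So bihmiw → bihmuw.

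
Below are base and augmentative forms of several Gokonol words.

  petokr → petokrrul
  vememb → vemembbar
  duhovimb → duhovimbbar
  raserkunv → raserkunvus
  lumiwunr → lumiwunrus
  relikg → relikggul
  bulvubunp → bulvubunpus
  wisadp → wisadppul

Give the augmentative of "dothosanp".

dothosanpus

bulvubunp and wisadp both end in -p yet inflect differently (bulvubunpus, wisadppul), so the final letter is not what conditions the rule; the second-to-last letter is.
"dothosanp" has second-to-last letter 'n'. The stems whose second-to-last letter is 'n' (raserkunv → raserkunvus, bulvubunp → bulvubunpus, lumiwunr → lumiwunrus) add -us.
So dothosanp → dothosanpus.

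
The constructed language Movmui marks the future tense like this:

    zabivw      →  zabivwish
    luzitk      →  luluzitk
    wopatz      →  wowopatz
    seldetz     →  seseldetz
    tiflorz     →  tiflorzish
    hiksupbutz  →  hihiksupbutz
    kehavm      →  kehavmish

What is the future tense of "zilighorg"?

hiksupbutz and tiflorz both end in -z yet inflect differently (hihiksupbutz, tiflorzish), so the final letter is not what conditions the rule; the second-to-last letter is.
"zilighorg" has second-to-last letter 'r'. The one such stem in the data (tiflorz → tiflorzish) adds -ish, so the same rule applies.
The other pattern: stems whose second-to-last letter is 't' repeat the first consonant+vowel as a prefix.
So zilighorg → zilighorgish.

zilighorgish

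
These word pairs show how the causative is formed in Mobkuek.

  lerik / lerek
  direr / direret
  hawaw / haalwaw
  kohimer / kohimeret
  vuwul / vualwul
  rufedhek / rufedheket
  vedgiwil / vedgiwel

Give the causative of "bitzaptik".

rufedhek and lerik both end in -k yet inflect differently (rufedheket, lerek), so the final letter is not what conditions the rule; the last vowel is.
"bitzaptik" has last vowel 'i'. The stems whose last vowel is 'i' (vedgiwil → vedgiwel, lerik → lerek) change the last vowel to 'e'.
The other patterns: stems whose last vowel is 'e' add -et; stems whose last vowel is 'a' or 'u' insert -al- after the first vowel.
So bitzaptik → bitzaptek.

bitzaptek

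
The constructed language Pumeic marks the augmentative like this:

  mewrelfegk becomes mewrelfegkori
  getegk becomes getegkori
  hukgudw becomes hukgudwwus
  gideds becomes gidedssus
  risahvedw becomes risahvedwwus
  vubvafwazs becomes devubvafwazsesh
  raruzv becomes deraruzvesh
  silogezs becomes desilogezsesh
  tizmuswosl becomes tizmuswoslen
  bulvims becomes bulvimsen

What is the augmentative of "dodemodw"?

gideds and vubvafwazs both end in -s yet inflect differently (gidedssus, devubvafwazsesh), so the final letter is not what conditions the rule; the second-to-last letter is.
"dodemodw" has second-to-last letter 'd'. The stems whose second-to-last letter is 'd' (hukgudw → hukgudwwus, gideds → gidedssus, risahvedw → risahvedwwus) double the final consonant and add -us.
The other patterns: stems whose second-to-last letter is 'g' add -ori; stems whose second-to-last letter is 'z' add de- … -esh around the stem; stems whose second-to-last letter is 'm' or 's' add -en.
So dodemodw → dodemodwwus.

dodemodwwus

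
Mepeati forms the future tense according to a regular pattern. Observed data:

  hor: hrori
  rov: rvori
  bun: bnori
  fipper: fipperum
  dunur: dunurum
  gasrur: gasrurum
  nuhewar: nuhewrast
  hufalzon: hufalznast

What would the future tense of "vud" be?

vdori

hor and fipper both end in -r yet inflect differently (hrori, fipperum), so the final letter is not what conditions the rule; the number of vowels is.
"vud" has 1 vowel. The stems with 1 vowel (hor → hrori, rov → rvori, bun → bnori) delete the last vowel and add -ori.
The other patterns: stems with 2 vowels add -um; stems with 3 vowels delete the last vowel and add -ast.
So vud → vdori.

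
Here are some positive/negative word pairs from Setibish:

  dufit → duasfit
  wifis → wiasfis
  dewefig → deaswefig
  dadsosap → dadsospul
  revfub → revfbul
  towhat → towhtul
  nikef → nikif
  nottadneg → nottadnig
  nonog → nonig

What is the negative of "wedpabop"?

dufit and towhat both end in -t yet inflect differently (duasfit, towhtul), so the final letter is not what conditions the rule; the last vowel is.
"wedpabop" has last vowel 'o'. The one such stem in the data (nonog → nonig) changes the last vowel to 'i' (as do nikef, nottadneg), so the same rule applies.
So wedpabop → wedpabip.

wedpabip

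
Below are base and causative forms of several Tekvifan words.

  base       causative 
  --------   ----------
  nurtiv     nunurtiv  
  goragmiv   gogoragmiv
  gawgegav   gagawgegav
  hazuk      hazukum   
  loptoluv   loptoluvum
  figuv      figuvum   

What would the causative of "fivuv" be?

nurtiv and loptoluv both end in -v yet inflect differently (nunurtiv, loptoluvum), so the final letter is not what conditions the rule; the last vowel is.
"fivuv" has last vowel 'u'. The stems whose last vowel is 'u' (hazuk → hazukum, loptoluv → loptoluvum, figuv → figuvum) add -um.
So fivuv → fivuvum.

fivuvum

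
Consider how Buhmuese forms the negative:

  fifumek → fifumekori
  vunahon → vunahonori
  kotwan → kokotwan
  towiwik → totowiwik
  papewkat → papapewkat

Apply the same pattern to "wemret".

wemretori

"wemret" has last vowel 'e'. The one such stem in the data (fifumek → fifumekori) adds -ori, so the same rule applies.
So wemret → wemretori.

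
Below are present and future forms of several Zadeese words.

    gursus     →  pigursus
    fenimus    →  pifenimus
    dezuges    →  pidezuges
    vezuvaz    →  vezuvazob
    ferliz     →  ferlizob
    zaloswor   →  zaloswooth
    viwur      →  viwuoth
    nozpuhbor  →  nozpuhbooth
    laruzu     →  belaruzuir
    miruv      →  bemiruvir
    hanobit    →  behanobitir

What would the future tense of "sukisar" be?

sukisaoth

"sukisar" ends in -r. The stems ending in -r (zaloswor → zaloswooth, viwur → viwuoth, nozpuhbor → nozpuhbooth) drop the final letter and add -oth.
So sukisar → sukisaoth.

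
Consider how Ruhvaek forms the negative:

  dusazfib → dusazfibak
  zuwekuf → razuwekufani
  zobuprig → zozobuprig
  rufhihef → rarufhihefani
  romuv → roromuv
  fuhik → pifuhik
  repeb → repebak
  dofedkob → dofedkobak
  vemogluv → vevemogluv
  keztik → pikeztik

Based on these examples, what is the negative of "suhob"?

suhobak

"suhob" ends in -b. The stems ending in -b (dusazfib → dusazfibak, repeb → repebak, dofedkob → dofedkobak) add -ak.
The other patterns: stems ending in -k add the prefix pi-; stems ending in -f add ra- … -ani around the stem; stems ending in -g or -v repeat the first consonant+vowel as a prefix.
So suhob → suhobak.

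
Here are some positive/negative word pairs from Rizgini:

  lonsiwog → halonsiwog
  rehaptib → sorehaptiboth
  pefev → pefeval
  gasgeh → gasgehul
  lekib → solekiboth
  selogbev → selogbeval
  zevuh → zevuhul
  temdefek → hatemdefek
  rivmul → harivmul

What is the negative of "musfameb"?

somusfameboth

"musfameb" ends in -b. The stems ending in -b (lekib → solekiboth, rehaptib → sorehaptiboth) add so- … -oth around the stem.
The other patterns: stems ending in -h add -ul; stems ending in -v add -al; stems ending in -g, -k or -l add the prefix ha-.
So musfameb → somusfameboth.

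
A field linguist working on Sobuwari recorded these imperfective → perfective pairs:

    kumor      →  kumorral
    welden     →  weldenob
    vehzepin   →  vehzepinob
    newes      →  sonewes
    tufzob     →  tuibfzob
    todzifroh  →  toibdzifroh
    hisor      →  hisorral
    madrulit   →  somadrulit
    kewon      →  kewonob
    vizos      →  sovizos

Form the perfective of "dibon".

hisor and kewon both have last vowel 'o' yet inflect differently (hisorral, kewonob), so the last vowel is not what conditions the rule; the final letter is.
"dibon" ends in -n. The stems ending in -n (welden → weldenob, kewon → kewonob, vehzepin → vehzepinob) add -ob.
The other patterns: stems ending in -r double the final consonant and add -al; stems ending in -s or -t add the prefix so-; stems ending in -b or -h insert -ib- after the first vowel.
So dibon → dibonob.

dibonob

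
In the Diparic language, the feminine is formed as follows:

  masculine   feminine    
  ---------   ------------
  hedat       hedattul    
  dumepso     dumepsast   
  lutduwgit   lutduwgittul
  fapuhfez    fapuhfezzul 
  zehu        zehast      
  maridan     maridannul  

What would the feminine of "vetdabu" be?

vetdabast

hedat and zehu both have 2 vowels yet inflect differently (hedattul, zehast), so the number of vowels is not what conditions the rule; whether the stem ends in a vowel or a consonant is.
"vetdabu" ends in a vowel. The stems ending in a vowel (zehu → zehast, dumepso → dumepsast) drop the final letter and add -ast.
The other pattern: stems ending in a consonant double the final consonant and add -ul.
So vetdabu → vetdabast.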